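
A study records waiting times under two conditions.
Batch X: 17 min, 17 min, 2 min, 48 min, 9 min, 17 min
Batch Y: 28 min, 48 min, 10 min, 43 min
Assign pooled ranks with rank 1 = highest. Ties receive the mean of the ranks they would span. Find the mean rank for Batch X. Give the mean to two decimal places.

Sorted (descending): 48, 48, 43, 28, 17, 17, 17, 10, 9, 2
The 2 values of 48 occupy positions 1–2 → average rank (1+2)/2 = 1.5.
The 3 values of 17 occupy positions 5–7 → average rank 6.
Batch X values → pooled ranks: 17→6, 17→6, 2→10, 48→1.5, 9→9, 17→6
Mean rank = (6 + 6 + 10 + 1.5 + 9 + 6) / 6 = 6.42

6.42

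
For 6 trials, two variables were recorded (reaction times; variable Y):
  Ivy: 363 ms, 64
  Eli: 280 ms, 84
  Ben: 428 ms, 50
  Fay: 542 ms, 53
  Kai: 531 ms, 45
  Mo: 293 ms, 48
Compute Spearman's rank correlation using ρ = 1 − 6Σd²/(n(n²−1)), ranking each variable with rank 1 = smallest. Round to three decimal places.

-0.429

Ranks of variable 1: 3, 1, 4, 6, 5, 2
Ranks of variable 2: 5, 6, 3, 4, 1, 2
d = r₁ − r₂: -2, -5, 1, 2, 4, 0
d²: 4, 25, 1, 4, 16, 0; Σd² = 50
ρ = 1 − 6·50/(6·35) = 1 − 300/210 = -0.429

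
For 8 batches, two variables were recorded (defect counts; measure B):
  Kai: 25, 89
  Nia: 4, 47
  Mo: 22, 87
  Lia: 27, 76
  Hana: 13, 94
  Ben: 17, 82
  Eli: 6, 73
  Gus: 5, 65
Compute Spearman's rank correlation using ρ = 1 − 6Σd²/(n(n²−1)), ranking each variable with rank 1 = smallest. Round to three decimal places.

0.619

Ranks of variable 1: 7, 1, 6, 8, 4, 5, 3, 2
Ranks of variable 2: 7, 1, 6, 4, 8, 5, 3, 2
d = r₁ − r₂: 0, 0, 0, 4, -4, 0, 0, 0
d²: 0, 0, 0, 16, 16, 0, 0, 0; Σd² = 32
ρ = 1 − 6·32/(8·63) = 1 − 192/504 = 0.619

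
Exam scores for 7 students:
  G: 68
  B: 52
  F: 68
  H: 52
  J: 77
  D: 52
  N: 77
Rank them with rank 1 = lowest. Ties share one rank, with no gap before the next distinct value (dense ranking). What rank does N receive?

3

Sorted (ascending): 52, 52, 52, 68, 68, 77, 77
The 3 values of 52 share dense rank 1.
The 2 values of 68 share dense rank 2.
The 2 values of 77 share dense rank 3.
N has value 77 → rank 3.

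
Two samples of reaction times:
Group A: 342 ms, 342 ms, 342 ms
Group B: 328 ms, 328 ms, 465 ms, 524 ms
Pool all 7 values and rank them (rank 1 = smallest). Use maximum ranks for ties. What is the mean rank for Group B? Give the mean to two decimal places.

4.25

Sorted (ascending): 328, 328, 342, 342, 342, 465, 524
The 2 values of 328 occupy positions 1–2 → each gets rank 2.
The 3 values of 342 occupy positions 3–5 → each gets rank 5.
Group B values → pooled ranks: 328→2, 328→2, 465→6, 524→7
Mean rank = (2 + 2 + 6 + 7) / 4 = 4.25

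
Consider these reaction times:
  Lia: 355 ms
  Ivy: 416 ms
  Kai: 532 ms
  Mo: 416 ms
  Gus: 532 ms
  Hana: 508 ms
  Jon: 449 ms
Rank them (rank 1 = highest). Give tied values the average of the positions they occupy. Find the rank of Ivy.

5.5

Sorted (descending): 532, 532, 508, 449, 416, 416, 355
The 2 values of 532 occupy positions 1–2 → average rank (1+2)/2 = 1.5.
The 2 values of 416 occupy positions 5–6 → average rank (5+6)/2 = 5.5.
Ivy has value 416 ms → rank 5.5.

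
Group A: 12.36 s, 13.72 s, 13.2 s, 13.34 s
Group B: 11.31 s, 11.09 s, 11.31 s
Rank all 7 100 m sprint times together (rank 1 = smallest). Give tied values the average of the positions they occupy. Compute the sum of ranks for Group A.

22

Sorted (ascending): 11.09, 11.31, 11.31, 12.36, 13.2, 13.34, 13.72
The 2 values of 11.31 occupy positions 2–3 → average rank (2+3)/2 = 2.5.
Group A values → pooled ranks: 12.36→4, 13.72→7, 13.2→5, 13.34→6
Rank sum = 4 + 7 + 5 + 6 = 22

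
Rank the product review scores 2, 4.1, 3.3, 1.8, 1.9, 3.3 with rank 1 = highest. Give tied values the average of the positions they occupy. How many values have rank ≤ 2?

Sorted (descending): 4.1, 3.3, 3.3, 2, 1.9, 1.8
The 2 values of 3.3 occupy positions 2–3 → average rank (2+3)/2 = 2.5.
Ranks ≤ 2: {1} → 1 value.

1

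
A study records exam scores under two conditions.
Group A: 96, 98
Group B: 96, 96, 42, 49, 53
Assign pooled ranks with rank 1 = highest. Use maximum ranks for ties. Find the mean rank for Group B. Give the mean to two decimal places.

Sorted (descending): 98, 96, 96, 96, 53, 49, 42
The 3 values of 96 occupy positions 2–4 → each gets rank 4.
Group B values → pooled ranks: 96→4, 96→4, 42→7, 49→6, 53→5
Mean rank = (4 + 4 + 7 + 6 + 5) / 5 = 5.20

5.20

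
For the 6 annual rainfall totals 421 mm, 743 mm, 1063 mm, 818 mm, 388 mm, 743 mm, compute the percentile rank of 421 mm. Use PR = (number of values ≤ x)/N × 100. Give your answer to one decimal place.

N = 6.
Strictly below 421: 1. Equal to 421: 1.
PR = 2/6 × 100 = 33.3

33.3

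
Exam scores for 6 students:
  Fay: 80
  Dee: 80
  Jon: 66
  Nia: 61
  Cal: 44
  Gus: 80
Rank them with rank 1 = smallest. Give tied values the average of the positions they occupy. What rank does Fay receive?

5

Sorted (ascending): 44, 61, 66, 80, 80, 80
The 3 values of 80 occupy positions 4–6 → average rank 5.
Fay has value 80 → rank 5.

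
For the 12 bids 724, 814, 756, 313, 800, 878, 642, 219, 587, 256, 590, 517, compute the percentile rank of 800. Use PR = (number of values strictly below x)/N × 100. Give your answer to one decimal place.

N = 12.
Strictly below 800: 9. Equal to 800: 1.
PR = 9/12 × 100 = 75.0

75.0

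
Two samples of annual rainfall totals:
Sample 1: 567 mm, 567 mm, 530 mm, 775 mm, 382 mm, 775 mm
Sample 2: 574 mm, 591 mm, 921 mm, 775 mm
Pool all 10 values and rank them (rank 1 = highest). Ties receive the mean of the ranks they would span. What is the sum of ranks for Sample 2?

15

Sorted (descending): 921, 775, 775, 775, 591, 574, 567, 567, 530, 382
The 3 values of 775 occupy positions 2–4 → average rank 3.
The 2 values of 567 occupy positions 7–8 → average rank (7+8)/2 = 7.5.
Sample 2 values → pooled ranks: 574→6, 591→5, 921→1, 775→3
Rank sum = 6 + 5 + 1 + 3 = 15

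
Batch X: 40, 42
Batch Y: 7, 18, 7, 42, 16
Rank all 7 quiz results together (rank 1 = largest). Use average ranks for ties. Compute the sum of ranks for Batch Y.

23.5

Sorted (descending): 42, 42, 40, 18, 16, 7, 7
The 2 values of 42 occupy positions 1–2 → average rank (1+2)/2 = 1.5.
The 2 values of 7 occupy positions 6–7 → average rank (6+7)/2 = 6.5.
Batch Y values → pooled ranks: 7→6.5, 18→4, 7→6.5, 42→1.5, 16→5
Rank sum = 6.5 + 4 + 6.5 + 1.5 + 5 = 23.5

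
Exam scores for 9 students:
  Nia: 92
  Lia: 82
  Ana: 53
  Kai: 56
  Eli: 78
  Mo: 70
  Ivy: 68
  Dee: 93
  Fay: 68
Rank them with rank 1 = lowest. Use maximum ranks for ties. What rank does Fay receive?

Sorted (ascending): 53, 56, 68, 68, 70, 78, 82, 92, 93
The 2 values of 68 occupy positions 3–4 → each gets rank 4.
Fay has value 68 → rank 4.

4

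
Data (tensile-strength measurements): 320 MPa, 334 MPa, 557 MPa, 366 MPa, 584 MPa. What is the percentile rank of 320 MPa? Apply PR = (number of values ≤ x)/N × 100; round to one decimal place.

N = 5.
Strictly below 320: 0. Equal to 320: 1.
PR = 1/5 × 100 = 20.0

20.0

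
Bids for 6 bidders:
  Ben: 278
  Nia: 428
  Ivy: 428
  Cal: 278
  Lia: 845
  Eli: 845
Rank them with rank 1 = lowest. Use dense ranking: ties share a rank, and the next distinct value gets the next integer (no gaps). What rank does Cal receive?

1

Sorted (ascending): 278, 278, 428, 428, 845, 845
The 2 values of 278 share dense rank 1.
The 2 values of 428 share dense rank 2.
The 2 values of 845 share dense rank 3.
Cal has value 278 → rank 1.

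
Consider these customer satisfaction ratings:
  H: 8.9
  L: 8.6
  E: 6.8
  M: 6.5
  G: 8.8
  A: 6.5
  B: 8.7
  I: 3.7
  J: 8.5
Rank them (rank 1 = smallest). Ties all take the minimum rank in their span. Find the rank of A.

Sorted (ascending): 3.7, 6.5, 6.5, 6.8, 8.5, 8.6, 8.7, 8.8, 8.9
The 2 values of 6.5 occupy positions 2–3 → each gets rank 2.
A has value 6.5 → rank 2.

2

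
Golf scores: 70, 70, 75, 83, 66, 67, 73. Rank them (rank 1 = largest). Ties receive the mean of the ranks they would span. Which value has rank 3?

73

Sorted (descending): 83, 75, 73, 70, 70, 67, 66
The 2 values of 70 occupy positions 4–5 → average rank (4+5)/2 = 4.5.
Rank 3 → value 73.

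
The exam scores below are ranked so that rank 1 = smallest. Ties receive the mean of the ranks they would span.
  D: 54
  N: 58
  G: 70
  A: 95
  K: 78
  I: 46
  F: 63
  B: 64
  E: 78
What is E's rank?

7.5

Sorted (ascending): 46, 54, 58, 63, 64, 70, 78, 78, 95
The 2 values of 78 occupy positions 7–8 → average rank (7+8)/2 = 7.5.
E has value 78 → rank 7.5.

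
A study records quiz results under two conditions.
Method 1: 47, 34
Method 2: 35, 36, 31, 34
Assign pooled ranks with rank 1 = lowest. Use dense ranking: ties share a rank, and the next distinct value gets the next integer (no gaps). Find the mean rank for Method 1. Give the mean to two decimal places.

3.50

Sorted (ascending): 31, 34, 34, 35, 36, 47
The 2 values of 34 share dense rank 2.
Remaining distinct values take the next consecutive integers.
Method 1 values → pooled ranks: 47→5, 34→2
Mean rank = (5 + 2) / 2 = 3.50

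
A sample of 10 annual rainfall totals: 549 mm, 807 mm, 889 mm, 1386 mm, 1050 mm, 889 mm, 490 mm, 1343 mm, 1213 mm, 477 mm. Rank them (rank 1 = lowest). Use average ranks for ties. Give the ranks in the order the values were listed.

3, 4, 5.5, 10, 7, 5.5, 2, 9, 8, 1

Sorted (ascending): 477, 490, 549, 807, 889, 889, 1050, 1213, 1343, 1386
The 2 values of 889 occupy positions 5–6 → average rank (5+6)/2 = 5.5.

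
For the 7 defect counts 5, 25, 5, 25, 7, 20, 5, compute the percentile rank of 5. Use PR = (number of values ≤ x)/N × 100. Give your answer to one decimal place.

42.9

N = 7.
Strictly below 5: 0. Equal to 5: 3.
PR = 3/7 × 100 = 42.9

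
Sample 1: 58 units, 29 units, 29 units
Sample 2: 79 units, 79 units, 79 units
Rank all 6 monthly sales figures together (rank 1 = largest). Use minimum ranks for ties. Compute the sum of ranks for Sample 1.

14

Sorted (descending): 79, 79, 79, 58, 29, 29
The 3 values of 79 occupy positions 1–3 → each gets rank 1.
The 2 values of 29 occupy positions 5–6 → each gets rank 5.
Sample 1 values → pooled ranks: 58→4, 29→5, 29→5
Rank sum = 4 + 5 + 5 = 14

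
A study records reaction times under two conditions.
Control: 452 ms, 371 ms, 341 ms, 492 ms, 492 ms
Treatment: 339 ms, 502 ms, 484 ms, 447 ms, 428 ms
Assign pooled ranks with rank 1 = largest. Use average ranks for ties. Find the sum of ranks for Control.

27

Sorted (descending): 502, 492, 492, 484, 452, 447, 428, 371, 341, 339
The 2 values of 492 occupy positions 2–3 → average rank (2+3)/2 = 2.5.
Control values → pooled ranks: 452→5, 371→8, 341→9, 492→2.5, 492→2.5
Rank sum = 5 + 8 + 9 + 2.5 + 2.5 = 27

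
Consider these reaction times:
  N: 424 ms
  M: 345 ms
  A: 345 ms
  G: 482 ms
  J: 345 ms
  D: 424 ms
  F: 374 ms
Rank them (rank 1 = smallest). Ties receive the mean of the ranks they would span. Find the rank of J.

Sorted (ascending): 345, 345, 345, 374, 424, 424, 482
The 3 values of 345 occupy positions 1–3 → average rank 2.
The 2 values of 424 occupy positions 5–6 → average rank (5+6)/2 = 5.5.
J has value 345 ms → rank 2.

2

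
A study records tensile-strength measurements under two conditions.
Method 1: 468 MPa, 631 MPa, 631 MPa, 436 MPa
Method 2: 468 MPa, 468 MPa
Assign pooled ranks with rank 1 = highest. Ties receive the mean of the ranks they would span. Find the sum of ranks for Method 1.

Sorted (descending): 631, 631, 468, 468, 468, 436
The 2 values of 631 occupy positions 1–2 → average rank (1+2)/2 = 1.5.
The 3 values of 468 occupy positions 3–5 → average rank 4.
Method 1 values → pooled ranks: 468→4, 631→1.5, 631→1.5, 436→6
Rank sum = 4 + 1.5 + 1.5 + 6 = 13

13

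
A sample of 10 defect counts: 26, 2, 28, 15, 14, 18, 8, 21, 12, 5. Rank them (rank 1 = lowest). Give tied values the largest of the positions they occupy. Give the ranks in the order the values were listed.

9, 1, 10, 6, 5, 7, 3, 8, 4, 2

Sorted (ascending): 2, 5, 8, 12, 14, 15, 18, 21, 26, 28
No ties — each value takes its position as its rank.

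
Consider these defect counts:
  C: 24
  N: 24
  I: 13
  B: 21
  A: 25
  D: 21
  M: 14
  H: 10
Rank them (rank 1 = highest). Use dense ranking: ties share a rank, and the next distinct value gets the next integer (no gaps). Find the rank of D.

Sorted (descending): 25, 24, 24, 21, 21, 14, 13, 10
The 2 values of 24 share dense rank 2.
The 2 values of 21 share dense rank 3.
Remaining distinct values take the next consecutive integers.
D has value 21 → rank 3.

3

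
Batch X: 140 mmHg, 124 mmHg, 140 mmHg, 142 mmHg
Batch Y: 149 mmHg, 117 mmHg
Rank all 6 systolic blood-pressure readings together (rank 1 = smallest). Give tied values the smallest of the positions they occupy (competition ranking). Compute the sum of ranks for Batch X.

13

Sorted (ascending): 117, 124, 140, 140, 142, 149
The 2 values of 140 occupy positions 3–4 → each gets rank 3.
Batch X values → pooled ranks: 140→3, 124→2, 140→3, 142→5
Rank sum = 3 + 2 + 3 + 5 = 13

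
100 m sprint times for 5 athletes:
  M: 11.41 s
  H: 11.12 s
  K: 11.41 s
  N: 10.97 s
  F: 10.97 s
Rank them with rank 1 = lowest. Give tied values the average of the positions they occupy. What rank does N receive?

Sorted (ascending): 10.97, 10.97, 11.12, 11.41, 11.41
The 2 values of 10.97 occupy positions 1–2 → average rank (1+2)/2 = 1.5.
The 2 values of 11.41 occupy positions 4–5 → average rank (4+5)/2 = 4.5.
N has value 10.97 s → rank 1.5.

1.5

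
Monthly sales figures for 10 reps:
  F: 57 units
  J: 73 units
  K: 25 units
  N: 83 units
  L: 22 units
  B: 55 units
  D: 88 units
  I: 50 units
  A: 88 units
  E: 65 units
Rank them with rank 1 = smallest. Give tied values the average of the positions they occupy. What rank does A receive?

9.5

Sorted (ascending): 22, 25, 50, 55, 57, 65, 73, 83, 88, 88
The 2 values of 88 occupy positions 9–10 → average rank (9+10)/2 = 9.5.
A has value 88 units → rank 9.5.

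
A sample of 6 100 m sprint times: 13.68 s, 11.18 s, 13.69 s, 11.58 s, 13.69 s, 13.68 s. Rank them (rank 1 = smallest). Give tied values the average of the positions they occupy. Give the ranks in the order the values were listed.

3.5, 1, 5.5, 2, 5.5, 3.5

Sorted (ascending): 11.18, 11.58, 13.68, 13.68, 13.69, 13.69
The 2 values of 13.68 occupy positions 3–4 → average rank (3+4)/2 = 3.5.
The 2 values of 13.69 occupy positions 5–6 → average rank (5+6)/2 = 5.5.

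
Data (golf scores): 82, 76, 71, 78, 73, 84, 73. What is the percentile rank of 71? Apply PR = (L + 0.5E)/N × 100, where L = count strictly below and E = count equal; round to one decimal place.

7.1

N = 7.
Strictly below 71: 0. Equal to 71: 1.
PR = (0 + 0.5·1)/7 × 100 = 7.1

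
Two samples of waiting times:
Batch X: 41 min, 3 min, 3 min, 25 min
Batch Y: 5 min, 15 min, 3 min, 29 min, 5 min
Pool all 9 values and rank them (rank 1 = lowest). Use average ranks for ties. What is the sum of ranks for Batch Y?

Sorted (ascending): 3, 3, 3, 5, 5, 15, 25, 29, 41
The 3 values of 3 occupy positions 1–3 → average rank 2.
The 2 values of 5 occupy positions 4–5 → average rank (4+5)/2 = 4.5.
Batch Y values → pooled ranks: 5→4.5, 15→6, 3→2, 29→8, 5→4.5
Rank sum = 4.5 + 6 + 2 + 8 + 4.5 = 25

25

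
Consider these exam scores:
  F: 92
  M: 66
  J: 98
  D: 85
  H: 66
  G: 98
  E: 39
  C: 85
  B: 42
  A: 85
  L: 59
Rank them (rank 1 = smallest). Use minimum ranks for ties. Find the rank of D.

6

Sorted (ascending): 39, 42, 59, 66, 66, 85, 85, 85, 92, 98, 98
The 2 values of 66 occupy positions 4–5 → each gets rank 4.
The 3 values of 85 occupy positions 6–8 → each gets rank 6.
The 2 values of 98 occupy positions 10–11 → each gets rank 10.
D has value 85 → rank 6.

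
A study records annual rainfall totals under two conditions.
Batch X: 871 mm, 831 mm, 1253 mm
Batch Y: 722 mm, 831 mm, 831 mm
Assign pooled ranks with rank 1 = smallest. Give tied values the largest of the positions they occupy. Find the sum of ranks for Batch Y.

9

Sorted (ascending): 722, 831, 831, 831, 871, 1253
The 3 values of 831 occupy positions 2–4 → each gets rank 4.
Batch Y values → pooled ranks: 722→1, 831→4, 831→4
Rank sum = 1 + 4 + 4 = 9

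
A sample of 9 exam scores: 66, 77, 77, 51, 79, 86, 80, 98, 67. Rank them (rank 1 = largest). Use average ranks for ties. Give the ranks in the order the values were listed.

8, 5.5, 5.5, 9, 4, 2, 3, 1, 7

Sorted (descending): 98, 86, 80, 79, 77, 77, 67, 66, 51
The 2 values of 77 occupy positions 5–6 → average rank (5+6)/2 = 5.5.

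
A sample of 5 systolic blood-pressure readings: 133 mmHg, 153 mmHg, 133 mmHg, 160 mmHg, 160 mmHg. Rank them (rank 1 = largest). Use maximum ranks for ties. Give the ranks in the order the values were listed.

Sorted (descending): 160, 160, 153, 133, 133
The 2 values of 160 occupy positions 1–2 → each gets rank 2.
The 2 values of 133 occupy positions 4–5 → each gets rank 5.

5, 3, 5, 2, 2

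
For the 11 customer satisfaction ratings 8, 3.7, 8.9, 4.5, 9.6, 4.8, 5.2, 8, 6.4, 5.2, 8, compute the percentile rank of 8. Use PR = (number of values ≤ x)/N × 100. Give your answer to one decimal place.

N = 11.
Strictly below 8: 6. Equal to 8: 3.
PR = 9/11 × 100 = 81.8

81.8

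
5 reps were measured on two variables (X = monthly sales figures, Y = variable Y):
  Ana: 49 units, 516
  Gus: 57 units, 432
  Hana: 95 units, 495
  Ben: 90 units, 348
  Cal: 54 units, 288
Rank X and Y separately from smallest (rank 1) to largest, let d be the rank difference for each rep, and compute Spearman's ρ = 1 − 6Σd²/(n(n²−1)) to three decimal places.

-0.100

Ranks of variable 1: 1, 3, 5, 4, 2
Ranks of variable 2: 5, 3, 4, 2, 1
d = r₁ − r₂: -4, 0, 1, 2, 1
d²: 16, 0, 1, 4, 1; Σd² = 22
ρ = 1 − 6·22/(5·24) = 1 − 132/120 = -0.100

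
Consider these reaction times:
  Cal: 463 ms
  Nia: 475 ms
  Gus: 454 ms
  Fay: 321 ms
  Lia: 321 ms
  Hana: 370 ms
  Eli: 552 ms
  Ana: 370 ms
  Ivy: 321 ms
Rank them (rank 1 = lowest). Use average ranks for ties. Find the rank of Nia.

Sorted (ascending): 321, 321, 321, 370, 370, 454, 463, 475, 552
The 3 values of 321 occupy positions 1–3 → average rank 2.
The 2 values of 370 occupy positions 4–5 → average rank (4+5)/2 = 4.5.
Nia has value 475 ms → rank 8.

8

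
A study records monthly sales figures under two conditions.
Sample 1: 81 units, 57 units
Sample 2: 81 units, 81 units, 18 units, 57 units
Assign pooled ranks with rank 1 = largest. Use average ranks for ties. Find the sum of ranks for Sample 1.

Sorted (descending): 81, 81, 81, 57, 57, 18
The 3 values of 81 occupy positions 1–3 → average rank 2.
The 2 values of 57 occupy positions 4–5 → average rank (4+5)/2 = 4.5.
Sample 1 values → pooled ranks: 81→2, 57→4.5
Rank sum = 2 + 4.5 = 6.5

6.5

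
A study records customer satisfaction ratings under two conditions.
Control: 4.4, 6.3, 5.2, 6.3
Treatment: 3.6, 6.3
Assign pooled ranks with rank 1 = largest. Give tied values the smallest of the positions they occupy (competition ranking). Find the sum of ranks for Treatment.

7

Sorted (descending): 6.3, 6.3, 6.3, 5.2, 4.4, 3.6
The 3 values of 6.3 occupy positions 1–3 → each gets rank 1.
Treatment values → pooled ranks: 3.6→6, 6.3→1
Rank sum = 6 + 1 = 7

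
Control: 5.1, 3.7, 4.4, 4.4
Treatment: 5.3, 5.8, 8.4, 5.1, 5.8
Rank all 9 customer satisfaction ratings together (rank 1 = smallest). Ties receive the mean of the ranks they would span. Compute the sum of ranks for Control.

Sorted (ascending): 3.7, 4.4, 4.4, 5.1, 5.1, 5.3, 5.8, 5.8, 8.4
The 2 values of 4.4 occupy positions 2–3 → average rank (2+3)/2 = 2.5.
The 2 values of 5.1 occupy positions 4–5 → average rank (4+5)/2 = 4.5.
The 2 values of 5.8 occupy positions 7–8 → average rank (7+8)/2 = 7.5.
Control values → pooled ranks: 5.1→4.5, 3.7→1, 4.4→2.5, 4.4→2.5
Rank sum = 4.5 + 1 + 2.5 + 2.5 = 10.5

10.5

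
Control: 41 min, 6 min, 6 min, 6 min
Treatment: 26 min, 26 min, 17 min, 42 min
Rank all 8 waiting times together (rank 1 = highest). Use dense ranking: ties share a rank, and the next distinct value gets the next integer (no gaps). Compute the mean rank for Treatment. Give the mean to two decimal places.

2.75

Sorted (descending): 42, 41, 26, 26, 17, 6, 6, 6
The 2 values of 26 share dense rank 3.
The 3 values of 6 share dense rank 5.
Remaining distinct values take the next consecutive integers.
Treatment values → pooled ranks: 26→3, 26→3, 17→4, 42→1
Mean rank = (3 + 3 + 4 + 1) / 4 = 2.75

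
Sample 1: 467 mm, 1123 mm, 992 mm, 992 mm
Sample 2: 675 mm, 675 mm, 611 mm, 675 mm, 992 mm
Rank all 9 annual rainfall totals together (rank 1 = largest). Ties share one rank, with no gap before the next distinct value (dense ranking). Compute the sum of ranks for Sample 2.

15

Sorted (descending): 1123, 992, 992, 992, 675, 675, 675, 611, 467
The 3 values of 992 share dense rank 2.
The 3 values of 675 share dense rank 3.
Remaining distinct values take the next consecutive integers.
Sample 2 values → pooled ranks: 675→3, 675→3, 611→4, 675→3, 992→2
Rank sum = 3 + 3 + 4 + 3 + 2 = 15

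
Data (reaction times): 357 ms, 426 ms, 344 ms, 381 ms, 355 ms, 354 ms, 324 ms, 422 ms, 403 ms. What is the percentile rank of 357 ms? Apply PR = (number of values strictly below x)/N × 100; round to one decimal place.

44.4

N = 9.
Strictly below 357: 4. Equal to 357: 1.
PR = 4/9 × 100 = 44.4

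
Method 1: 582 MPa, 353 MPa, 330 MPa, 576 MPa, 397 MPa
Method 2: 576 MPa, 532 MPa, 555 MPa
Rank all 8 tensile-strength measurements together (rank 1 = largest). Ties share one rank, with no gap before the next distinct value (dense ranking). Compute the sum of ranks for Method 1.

21

Sorted (descending): 582, 576, 576, 555, 532, 397, 353, 330
The 2 values of 576 share dense rank 2.
Remaining distinct values take the next consecutive integers.
Method 1 values → pooled ranks: 582→1, 353→6, 330→7, 576→2, 397→5
Rank sum = 1 + 6 + 7 + 2 + 5 = 21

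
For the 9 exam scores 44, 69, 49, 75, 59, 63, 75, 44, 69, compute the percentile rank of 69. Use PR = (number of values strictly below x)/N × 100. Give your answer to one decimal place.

N = 9.
Strictly below 69: 5. Equal to 69: 2.
PR = 5/9 × 100 = 55.6

55.6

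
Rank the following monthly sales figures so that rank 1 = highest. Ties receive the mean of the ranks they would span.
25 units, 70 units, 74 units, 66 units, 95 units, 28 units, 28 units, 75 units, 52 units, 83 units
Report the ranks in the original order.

10, 5, 4, 6, 1, 8.5, 8.5, 3, 7, 2

Sorted (descending): 95, 83, 75, 74, 70, 66, 52, 28, 28, 25
The 2 values of 28 occupy positions 8–9 → average rank (8+9)/2 = 8.5.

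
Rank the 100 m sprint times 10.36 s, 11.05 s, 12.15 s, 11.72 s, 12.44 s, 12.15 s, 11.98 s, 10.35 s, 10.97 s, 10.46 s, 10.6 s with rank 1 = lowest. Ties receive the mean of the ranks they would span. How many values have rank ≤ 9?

8

Sorted (ascending): 10.35, 10.36, 10.46, 10.6, 10.97, 11.05, 11.72, 11.98, 12.15, 12.15, 12.44
The 2 values of 12.15 occupy positions 9–10 → average rank (9+10)/2 = 9.5.
Ranks ≤ 9: {1, 2, 3, 4, 5, 6, 7, 8} → 8 values.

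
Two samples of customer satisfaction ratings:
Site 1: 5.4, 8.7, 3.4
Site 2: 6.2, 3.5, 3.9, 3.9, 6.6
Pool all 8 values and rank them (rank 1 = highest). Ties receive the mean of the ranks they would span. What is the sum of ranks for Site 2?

23

Sorted (descending): 8.7, 6.6, 6.2, 5.4, 3.9, 3.9, 3.5, 3.4
The 2 values of 3.9 occupy positions 5–6 → average rank (5+6)/2 = 5.5.
Site 2 values → pooled ranks: 6.2→3, 3.5→7, 3.9→5.5, 3.9→5.5, 6.6→2
Rank sum = 3 + 7 + 5.5 + 5.5 + 2 = 23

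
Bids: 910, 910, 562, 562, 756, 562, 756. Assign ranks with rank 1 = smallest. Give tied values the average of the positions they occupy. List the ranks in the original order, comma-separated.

6.5, 6.5, 2, 2, 4.5, 2, 4.5

Sorted (ascending): 562, 562, 562, 756, 756, 910, 910
The 3 values of 562 occupy positions 1–3 → average rank 2.
The 2 values of 756 occupy positions 4–5 → average rank (4+5)/2 = 4.5.
The 2 values of 910 occupy positions 6–7 → average rank (6+7)/2 = 6.5.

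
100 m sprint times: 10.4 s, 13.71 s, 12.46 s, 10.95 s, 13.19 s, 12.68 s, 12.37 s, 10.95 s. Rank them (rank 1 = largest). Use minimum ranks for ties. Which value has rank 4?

Sorted (descending): 13.71, 13.19, 12.68, 12.46, 12.37, 10.95, 10.95, 10.4
The 2 values of 10.95 occupy positions 6–7 → each gets rank 6.
Rank 4 → value 12.46.

12.46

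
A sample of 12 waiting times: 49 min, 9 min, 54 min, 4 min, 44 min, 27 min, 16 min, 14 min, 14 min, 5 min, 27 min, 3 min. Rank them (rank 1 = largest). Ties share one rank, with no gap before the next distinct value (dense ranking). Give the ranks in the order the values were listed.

2, 7, 1, 9, 3, 4, 5, 6, 6, 8, 4, 10

Sorted (descending): 54, 49, 44, 27, 27, 16, 14, 14, 9, 5, 4, 3
The 2 values of 27 share dense rank 4.
The 2 values of 14 share dense rank 6.
Remaining distinct values take the next consecutive integers.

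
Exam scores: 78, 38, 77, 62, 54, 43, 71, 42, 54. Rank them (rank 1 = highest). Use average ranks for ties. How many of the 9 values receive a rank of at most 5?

Sorted (descending): 78, 77, 71, 62, 54, 54, 43, 42, 38
The 2 values of 54 occupy positions 5–6 → average rank (5+6)/2 = 5.5.
Ranks ≤ 5: {1, 2, 3, 4} → 4 values.

4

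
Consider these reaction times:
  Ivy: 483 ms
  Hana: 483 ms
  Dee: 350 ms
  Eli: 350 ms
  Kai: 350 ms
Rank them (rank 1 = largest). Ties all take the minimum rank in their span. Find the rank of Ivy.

Sorted (descending): 483, 483, 350, 350, 350
The 2 values of 483 occupy positions 1–2 → each gets rank 1.
The 3 values of 350 occupy positions 3–5 → each gets rank 3.
Ivy has value 483 ms → rank 1.

1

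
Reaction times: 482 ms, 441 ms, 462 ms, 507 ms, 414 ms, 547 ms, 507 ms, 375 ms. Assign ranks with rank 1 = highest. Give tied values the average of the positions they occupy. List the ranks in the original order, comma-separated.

Sorted (descending): 547, 507, 507, 482, 462, 441, 414, 375
The 2 values of 507 occupy positions 2–3 → average rank (2+3)/2 = 2.5.

4, 6, 5, 2.5, 7, 1, 2.5, 8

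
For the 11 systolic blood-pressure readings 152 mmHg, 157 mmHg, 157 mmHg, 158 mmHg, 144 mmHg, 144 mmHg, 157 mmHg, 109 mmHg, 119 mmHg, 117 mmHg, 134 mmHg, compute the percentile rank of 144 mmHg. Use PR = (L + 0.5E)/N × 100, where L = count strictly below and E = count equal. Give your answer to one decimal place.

45.5

N = 11.
Strictly below 144: 4. Equal to 144: 2.
PR = (4 + 0.5·2)/11 × 100 = 45.5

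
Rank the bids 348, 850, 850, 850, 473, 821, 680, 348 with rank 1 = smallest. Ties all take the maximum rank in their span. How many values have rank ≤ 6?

Sorted (ascending): 348, 348, 473, 680, 821, 850, 850, 850
The 2 values of 348 occupy positions 1–2 → each gets rank 2.
The 3 values of 850 occupy positions 6–8 → each gets rank 8.
Ranks ≤ 6: {2, 2, 3, 4, 5} → 5 values.

5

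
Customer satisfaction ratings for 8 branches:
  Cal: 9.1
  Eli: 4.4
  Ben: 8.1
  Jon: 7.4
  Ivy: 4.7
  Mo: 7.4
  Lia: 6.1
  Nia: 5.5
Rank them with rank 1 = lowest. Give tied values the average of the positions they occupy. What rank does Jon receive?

Sorted (ascending): 4.4, 4.7, 5.5, 6.1, 7.4, 7.4, 8.1, 9.1
The 2 values of 7.4 occupy positions 5–6 → average rank (5+6)/2 = 5.5.
Jon has value 7.4 → rank 5.5.

5.5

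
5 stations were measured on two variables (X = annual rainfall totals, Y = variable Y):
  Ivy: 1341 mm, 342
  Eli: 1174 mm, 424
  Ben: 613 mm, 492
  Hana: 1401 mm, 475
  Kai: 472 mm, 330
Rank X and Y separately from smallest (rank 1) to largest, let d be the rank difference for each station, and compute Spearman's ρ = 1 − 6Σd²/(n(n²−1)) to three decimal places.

Ranks of variable 1: 4, 3, 2, 5, 1
Ranks of variable 2: 2, 3, 5, 4, 1
d = r₁ − r₂: 2, 0, -3, 1, 0
d²: 4, 0, 9, 1, 0; Σd² = 14
ρ = 1 − 6·14/(5·24) = 1 − 84/120 = 0.300

0.300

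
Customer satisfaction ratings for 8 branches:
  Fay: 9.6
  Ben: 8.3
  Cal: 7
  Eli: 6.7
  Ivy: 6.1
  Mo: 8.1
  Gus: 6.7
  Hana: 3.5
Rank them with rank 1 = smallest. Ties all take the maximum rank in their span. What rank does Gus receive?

Sorted (ascending): 3.5, 6.1, 6.7, 6.7, 7, 8.1, 8.3, 9.6
The 2 values of 6.7 occupy positions 3–4 → each gets rank 4.
Gus has value 6.7 → rank 4.

4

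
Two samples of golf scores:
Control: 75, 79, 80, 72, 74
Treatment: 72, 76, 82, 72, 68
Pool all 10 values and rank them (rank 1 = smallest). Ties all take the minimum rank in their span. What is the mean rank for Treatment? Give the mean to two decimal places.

Sorted (ascending): 68, 72, 72, 72, 74, 75, 76, 79, 80, 82
The 3 values of 72 occupy positions 2–4 → each gets rank 2.
Treatment values → pooled ranks: 72→2, 76→7, 82→10, 72→2, 68→1
Mean rank = (2 + 7 + 10 + 2 + 1) / 5 = 4.40

4.40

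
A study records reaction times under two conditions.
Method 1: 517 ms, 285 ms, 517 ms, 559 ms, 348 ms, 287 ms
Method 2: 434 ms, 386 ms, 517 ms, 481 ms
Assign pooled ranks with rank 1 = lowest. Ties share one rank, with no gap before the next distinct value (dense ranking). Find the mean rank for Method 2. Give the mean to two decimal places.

5.50

Sorted (ascending): 285, 287, 348, 386, 434, 481, 517, 517, 517, 559
The 3 values of 517 share dense rank 7.
Remaining distinct values take the next consecutive integers.
Method 2 values → pooled ranks: 434→5, 386→4, 517→7, 481→6
Mean rank = (5 + 4 + 7 + 6) / 4 = 5.50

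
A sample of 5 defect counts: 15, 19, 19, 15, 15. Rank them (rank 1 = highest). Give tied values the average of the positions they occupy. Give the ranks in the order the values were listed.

4, 1.5, 1.5, 4, 4

Sorted (descending): 19, 19, 15, 15, 15
The 2 values of 19 occupy positions 1–2 → average rank (1+2)/2 = 1.5.
The 3 values of 15 occupy positions 3–5 → average rank 4.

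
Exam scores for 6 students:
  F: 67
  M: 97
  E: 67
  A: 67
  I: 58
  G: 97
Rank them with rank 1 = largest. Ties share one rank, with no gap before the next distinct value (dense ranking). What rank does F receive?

2

Sorted (descending): 97, 97, 67, 67, 67, 58
The 2 values of 97 share dense rank 1.
The 3 values of 67 share dense rank 2.
Remaining distinct values take the next consecutive integers.
F has value 67 → rank 2.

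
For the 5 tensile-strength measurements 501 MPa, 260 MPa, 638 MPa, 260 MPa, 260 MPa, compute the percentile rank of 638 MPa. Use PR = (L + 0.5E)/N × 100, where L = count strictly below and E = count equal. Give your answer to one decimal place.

N = 5.
Strictly below 638: 4. Equal to 638: 1.
PR = (4 + 0.5·1)/5 × 100 = 90.0

90.0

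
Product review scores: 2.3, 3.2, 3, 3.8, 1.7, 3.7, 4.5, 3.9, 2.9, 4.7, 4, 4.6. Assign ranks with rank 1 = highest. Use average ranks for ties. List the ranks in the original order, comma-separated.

Sorted (descending): 4.7, 4.6, 4.5, 4, 3.9, 3.8, 3.7, 3.2, 3, 2.9, 2.3, 1.7
No ties — each value takes its position as its rank.

11, 8, 9, 6, 12, 7, 3, 5, 10, 1, 4, 2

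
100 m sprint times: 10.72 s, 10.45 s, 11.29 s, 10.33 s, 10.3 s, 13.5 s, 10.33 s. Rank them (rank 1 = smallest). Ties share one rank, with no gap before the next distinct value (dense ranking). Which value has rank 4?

10.72

Sorted (ascending): 10.3, 10.33, 10.33, 10.45, 10.72, 11.29, 13.5
The 2 values of 10.33 share dense rank 2.
Remaining distinct values take the next consecutive integers.
Rank 4 → value 10.72.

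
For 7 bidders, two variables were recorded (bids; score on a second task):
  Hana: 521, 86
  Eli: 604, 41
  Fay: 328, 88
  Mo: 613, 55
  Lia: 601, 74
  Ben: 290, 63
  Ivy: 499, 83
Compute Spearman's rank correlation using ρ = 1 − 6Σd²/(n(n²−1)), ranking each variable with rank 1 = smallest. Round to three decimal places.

Ranks of variable 1: 4, 6, 2, 7, 5, 1, 3
Ranks of variable 2: 6, 1, 7, 2, 4, 3, 5
d = r₁ − r₂: -2, 5, -5, 5, 1, -2, -2
d²: 4, 25, 25, 25, 1, 4, 4; Σd² = 88
ρ = 1 − 6·88/(7·48) = 1 − 528/336 = -0.571

-0.571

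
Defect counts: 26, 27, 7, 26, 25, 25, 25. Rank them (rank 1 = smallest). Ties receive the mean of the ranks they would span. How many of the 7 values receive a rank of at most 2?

Sorted (ascending): 7, 25, 25, 25, 26, 26, 27
The 3 values of 25 occupy positions 2–4 → average rank 3.
The 2 values of 26 occupy positions 5–6 → average rank (5+6)/2 = 5.5.
Ranks ≤ 2: {1} → 1 value.

1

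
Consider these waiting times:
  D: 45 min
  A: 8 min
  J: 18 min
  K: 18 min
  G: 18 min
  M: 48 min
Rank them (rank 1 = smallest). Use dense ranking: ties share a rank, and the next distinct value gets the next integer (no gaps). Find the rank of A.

1

Sorted (ascending): 8, 18, 18, 18, 45, 48
The 3 values of 18 share dense rank 2.
Remaining distinct values take the next consecutive integers.
A has value 8 min → rank 1.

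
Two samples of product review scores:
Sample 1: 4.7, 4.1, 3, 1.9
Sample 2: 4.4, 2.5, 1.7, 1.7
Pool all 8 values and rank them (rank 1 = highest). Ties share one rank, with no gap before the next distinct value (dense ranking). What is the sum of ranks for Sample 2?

Sorted (descending): 4.7, 4.4, 4.1, 3, 2.5, 1.9, 1.7, 1.7
The 2 values of 1.7 share dense rank 7.
Remaining distinct values take the next consecutive integers.
Sample 2 values → pooled ranks: 4.4→2, 2.5→5, 1.7→7, 1.7→7
Rank sum = 2 + 5 + 7 + 7 = 21

21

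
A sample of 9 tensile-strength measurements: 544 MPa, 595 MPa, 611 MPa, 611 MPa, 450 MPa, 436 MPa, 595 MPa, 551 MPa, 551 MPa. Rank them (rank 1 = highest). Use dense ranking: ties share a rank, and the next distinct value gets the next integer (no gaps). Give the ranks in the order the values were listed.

Sorted (descending): 611, 611, 595, 595, 551, 551, 544, 450, 436
The 2 values of 611 share dense rank 1.
The 2 values of 595 share dense rank 2.
The 2 values of 551 share dense rank 3.
Remaining distinct values take the next consecutive integers.

4, 2, 1, 1, 5, 6, 2, 3, 3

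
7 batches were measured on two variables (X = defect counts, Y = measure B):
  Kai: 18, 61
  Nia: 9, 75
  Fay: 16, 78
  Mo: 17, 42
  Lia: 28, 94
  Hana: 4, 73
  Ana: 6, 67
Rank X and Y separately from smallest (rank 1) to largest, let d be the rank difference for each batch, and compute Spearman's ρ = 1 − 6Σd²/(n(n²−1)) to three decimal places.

0.107

Ranks of variable 1: 6, 3, 4, 5, 7, 1, 2
Ranks of variable 2: 2, 5, 6, 1, 7, 4, 3
d = r₁ − r₂: 4, -2, -2, 4, 0, -3, -1
d²: 16, 4, 4, 16, 0, 9, 1; Σd² = 50
ρ = 1 − 6·50/(7·48) = 1 − 300/336 = 0.107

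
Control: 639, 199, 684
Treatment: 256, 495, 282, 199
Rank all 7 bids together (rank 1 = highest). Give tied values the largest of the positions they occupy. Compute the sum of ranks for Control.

10

Sorted (descending): 684, 639, 495, 282, 256, 199, 199
The 2 values of 199 occupy positions 6–7 → each gets rank 7.
Control values → pooled ranks: 639→2, 199→7, 684→1
Rank sum = 2 + 7 + 1 = 10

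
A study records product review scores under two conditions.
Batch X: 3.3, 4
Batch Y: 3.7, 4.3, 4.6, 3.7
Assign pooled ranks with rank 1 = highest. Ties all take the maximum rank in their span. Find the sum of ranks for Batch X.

9

Sorted (descending): 4.6, 4.3, 4, 3.7, 3.7, 3.3
The 2 values of 3.7 occupy positions 4–5 → each gets rank 5.
Batch X values → pooled ranks: 3.3→6, 4→3
Rank sum = 6 + 3 = 9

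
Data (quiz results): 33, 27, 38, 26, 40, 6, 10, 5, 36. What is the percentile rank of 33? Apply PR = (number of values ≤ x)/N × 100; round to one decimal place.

N = 9.
Strictly below 33: 5. Equal to 33: 1.
PR = 6/9 × 100 = 66.7

66.7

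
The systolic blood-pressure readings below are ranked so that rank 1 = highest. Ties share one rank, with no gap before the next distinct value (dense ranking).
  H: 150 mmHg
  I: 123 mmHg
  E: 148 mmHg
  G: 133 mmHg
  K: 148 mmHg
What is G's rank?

Sorted (descending): 150, 148, 148, 133, 123
The 2 values of 148 share dense rank 2.
Remaining distinct values take the next consecutive integers.
G has value 133 mmHg → rank 3.

3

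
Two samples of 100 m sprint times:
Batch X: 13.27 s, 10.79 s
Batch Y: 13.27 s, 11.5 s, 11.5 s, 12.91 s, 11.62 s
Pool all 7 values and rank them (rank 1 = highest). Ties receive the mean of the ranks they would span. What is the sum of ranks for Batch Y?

Sorted (descending): 13.27, 13.27, 12.91, 11.62, 11.5, 11.5, 10.79
The 2 values of 13.27 occupy positions 1–2 → average rank (1+2)/2 = 1.5.
The 2 values of 11.5 occupy positions 5–6 → average rank (5+6)/2 = 5.5.
Batch Y values → pooled ranks: 13.27→1.5, 11.5→5.5, 11.5→5.5, 12.91→3, 11.62→4
Rank sum = 1.5 + 5.5 + 5.5 + 3 + 4 = 19.5

19.5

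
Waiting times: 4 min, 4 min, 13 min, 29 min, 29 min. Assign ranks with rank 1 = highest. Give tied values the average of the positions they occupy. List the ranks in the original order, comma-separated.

Sorted (descending): 29, 29, 13, 4, 4
The 2 values of 29 occupy positions 1–2 → average rank (1+2)/2 = 1.5.
The 2 values of 4 occupy positions 4–5 → average rank (4+5)/2 = 4.5.

4.5, 4.5, 3, 1.5, 1.5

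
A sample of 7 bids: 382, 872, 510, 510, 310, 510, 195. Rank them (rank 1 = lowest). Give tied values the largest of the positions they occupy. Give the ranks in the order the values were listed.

3, 7, 6, 6, 2, 6, 1

Sorted (ascending): 195, 310, 382, 510, 510, 510, 872
The 3 values of 510 occupy positions 4–6 → each gets rank 6.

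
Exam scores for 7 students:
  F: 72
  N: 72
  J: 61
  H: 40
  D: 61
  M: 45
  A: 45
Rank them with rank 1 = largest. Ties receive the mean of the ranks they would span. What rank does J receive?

3.5

Sorted (descending): 72, 72, 61, 61, 45, 45, 40
The 2 values of 72 occupy positions 1–2 → average rank (1+2)/2 = 1.5.
The 2 values of 61 occupy positions 3–4 → average rank (3+4)/2 = 3.5.
The 2 values of 45 occupy positions 5–6 → average rank (5+6)/2 = 5.5.
J has value 61 → rank 3.5.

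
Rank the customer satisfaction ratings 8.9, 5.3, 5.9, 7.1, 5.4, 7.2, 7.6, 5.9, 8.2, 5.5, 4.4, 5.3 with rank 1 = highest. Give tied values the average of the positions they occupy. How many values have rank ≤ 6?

5

Sorted (descending): 8.9, 8.2, 7.6, 7.2, 7.1, 5.9, 5.9, 5.5, 5.4, 5.3, 5.3, 4.4
The 2 values of 5.9 occupy positions 6–7 → average rank (6+7)/2 = 6.5.
The 2 values of 5.3 occupy positions 10–11 → average rank (10+11)/2 = 10.5.
Ranks ≤ 6: {1, 2, 3, 4, 5} → 5 values.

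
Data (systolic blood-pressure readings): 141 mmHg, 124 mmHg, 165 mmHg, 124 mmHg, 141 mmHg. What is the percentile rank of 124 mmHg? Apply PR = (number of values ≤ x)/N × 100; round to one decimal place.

N = 5.
Strictly below 124: 0. Equal to 124: 2.
PR = 2/5 × 100 = 40.0

40.0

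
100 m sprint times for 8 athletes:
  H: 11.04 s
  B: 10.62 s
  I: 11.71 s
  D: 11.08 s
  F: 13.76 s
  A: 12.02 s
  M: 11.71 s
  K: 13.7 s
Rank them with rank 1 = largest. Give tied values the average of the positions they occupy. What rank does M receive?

Sorted (descending): 13.76, 13.7, 12.02, 11.71, 11.71, 11.08, 11.04, 10.62
The 2 values of 11.71 occupy positions 4–5 → average rank (4+5)/2 = 4.5.
M has value 11.71 s → rank 4.5.

4.5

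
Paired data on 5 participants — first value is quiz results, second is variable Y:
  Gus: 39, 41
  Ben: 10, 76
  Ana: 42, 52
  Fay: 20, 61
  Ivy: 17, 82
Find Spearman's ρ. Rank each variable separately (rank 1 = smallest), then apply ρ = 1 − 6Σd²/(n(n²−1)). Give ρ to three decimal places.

Ranks of variable 1: 4, 1, 5, 3, 2
Ranks of variable 2: 1, 4, 2, 3, 5
d = r₁ − r₂: 3, -3, 3, 0, -3
d²: 9, 9, 9, 0, 9; Σd² = 36
ρ = 1 − 6·36/(5·24) = 1 − 216/120 = -0.800

-0.800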